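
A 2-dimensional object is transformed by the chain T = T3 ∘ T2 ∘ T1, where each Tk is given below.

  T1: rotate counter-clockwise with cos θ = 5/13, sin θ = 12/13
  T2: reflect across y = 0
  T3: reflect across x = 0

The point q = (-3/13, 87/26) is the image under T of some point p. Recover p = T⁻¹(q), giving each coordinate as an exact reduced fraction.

p = (-3, -3/2)

T1 = [5/13 -12/13 0; 12/13 5/13 0; 0 0 1]
T2·T1 = [5/13 -12/13 0; -12/13 -5/13 0; 0 0 1]
T3·…·T1 = [-5/13 12/13 0; -12/13 -5/13 0; 0 0 1]
det M = 1; M⁻¹ = [-5/13 -12/13 0; 12/13 -5/13 0; 0 0 1]
M⁻¹ · (-3/13, 87/26)ᵀ = (-3, -3/2)ᵀ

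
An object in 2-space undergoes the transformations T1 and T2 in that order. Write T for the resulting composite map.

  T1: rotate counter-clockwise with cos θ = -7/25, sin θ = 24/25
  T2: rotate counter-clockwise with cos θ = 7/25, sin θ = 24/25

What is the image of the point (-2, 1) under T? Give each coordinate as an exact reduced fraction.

T1 rotate counter-clockwise with cos θ = -7/25, sin θ = 24/25: (-2, 1) → (-2/5, -11/5)
T2 rotate counter-clockwise with cos θ = 7/25, sin θ = 24/25: (-2/5, -11/5) → (2, -1)

T(p) = (2, -1)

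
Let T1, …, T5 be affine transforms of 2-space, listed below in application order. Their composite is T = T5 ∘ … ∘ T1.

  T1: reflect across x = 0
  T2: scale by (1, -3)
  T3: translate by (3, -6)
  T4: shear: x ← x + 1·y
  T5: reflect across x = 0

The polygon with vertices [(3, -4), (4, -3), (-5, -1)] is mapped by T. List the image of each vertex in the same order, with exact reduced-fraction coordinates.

T1 reflect across x = 0: (3, -4) → (-3, -4); (4, -3) → (-4, -3); (-5, -1) → (5, -1)
T2 scale by (1, -3): (-3, -4) → (-3, 12); (-4, -3) → (-4, 9); (5, -1) → (5, 3)
T3 translate by (3, -6): (-3, 12) → (0, 6); (-4, 9) → (-1, 3); (5, 3) → (8, -3)
T4 shear: x ← x + 1·y: (0, 6) → (6, 6); (-1, 3) → (2, 3); (8, -3) → (5, -3)
T5 reflect across x = 0: (6, 6) → (-6, 6); (2, 3) → (-2, 3); (5, -3) → (-5, -3)

image vertices: (-6, 6), (-2, 3), (-5, -3)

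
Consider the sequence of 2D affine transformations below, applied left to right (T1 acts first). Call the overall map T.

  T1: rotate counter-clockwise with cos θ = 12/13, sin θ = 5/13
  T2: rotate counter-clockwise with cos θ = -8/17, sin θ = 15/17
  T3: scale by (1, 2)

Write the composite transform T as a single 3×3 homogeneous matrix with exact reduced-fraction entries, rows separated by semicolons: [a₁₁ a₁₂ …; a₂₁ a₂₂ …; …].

T1 = [12/13 -5/13 0; 5/13 12/13 0; 0 0 1]
T2·T1 = [-171/221 -140/221 0; 140/221 -171/221 0; 0 0 1]
T3·…·T1 = [-171/221 -140/221 0; 280/221 -342/221 0; 0 0 1]

T = [-171/221 -140/221 0; 280/221 -342/221 0; 0 0 1]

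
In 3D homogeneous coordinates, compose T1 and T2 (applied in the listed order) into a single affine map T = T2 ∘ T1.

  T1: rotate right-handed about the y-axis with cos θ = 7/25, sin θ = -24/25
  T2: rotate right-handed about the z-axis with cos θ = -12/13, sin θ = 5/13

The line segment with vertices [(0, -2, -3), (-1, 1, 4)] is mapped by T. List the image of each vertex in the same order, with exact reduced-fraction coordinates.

T1 rotate right-handed about the y-axis with cos θ = 7/25, sin θ = -24/25: (0, -2, -3) → (72/25, -2, -21/25); (-1, 1, 4) → (-103/25, 1, 4/25)
T2 rotate right-handed about the z-axis with cos θ = -12/13, sin θ = 5/13: (72/25, -2, -21/25) → (-614/325, 192/65, -21/25); (-103/25, 1, 4/25) → (1111/325, -163/65, 4/25)

image vertices: (-614/325, 192/65, -21/25), (1111/325, -163/65, 4/25)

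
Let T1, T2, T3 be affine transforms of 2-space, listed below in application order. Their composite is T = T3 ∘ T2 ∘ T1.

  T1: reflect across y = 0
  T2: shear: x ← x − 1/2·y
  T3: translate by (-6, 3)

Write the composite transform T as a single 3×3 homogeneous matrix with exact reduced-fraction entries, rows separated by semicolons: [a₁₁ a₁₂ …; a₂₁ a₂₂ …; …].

T1 = [1 0 0; 0 -1 0; 0 0 1]
T2·T1 = [1 1/2 0; 0 -1 0; 0 0 1]
T3·…·T1 = [1 1/2 -6; 0 -1 3; 0 0 1]

T = [1 1/2 -6; 0 -1 3; 0 0 1]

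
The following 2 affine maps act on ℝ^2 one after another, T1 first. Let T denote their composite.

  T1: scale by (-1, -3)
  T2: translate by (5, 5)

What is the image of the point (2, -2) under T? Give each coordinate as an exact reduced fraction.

T(p) = (3, 11)

T1 scale by (-1, -3): (2, -2) → (-2, 6)
T2 translate by (5, 5): (-2, 6) → (3, 11)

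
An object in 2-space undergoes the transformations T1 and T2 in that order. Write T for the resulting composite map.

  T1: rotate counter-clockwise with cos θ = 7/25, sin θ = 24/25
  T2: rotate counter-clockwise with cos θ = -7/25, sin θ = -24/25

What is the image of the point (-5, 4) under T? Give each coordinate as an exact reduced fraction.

T(p) = (-1291/625, 3788/625)

T1 rotate counter-clockwise with cos θ = 7/25, sin θ = 24/25: (-5, 4) → (-131/25, -92/25)
T2 rotate counter-clockwise with cos θ = -7/25, sin θ = -24/25: (-131/25, -92/25) → (-1291/625, 3788/625)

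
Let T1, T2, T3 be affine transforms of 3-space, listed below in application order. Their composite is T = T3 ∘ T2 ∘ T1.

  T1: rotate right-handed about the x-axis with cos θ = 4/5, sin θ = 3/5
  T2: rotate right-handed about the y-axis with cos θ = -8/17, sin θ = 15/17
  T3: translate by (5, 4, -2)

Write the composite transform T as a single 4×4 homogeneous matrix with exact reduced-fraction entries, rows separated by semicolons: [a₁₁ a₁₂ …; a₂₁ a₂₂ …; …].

T = [-8/17 9/17 12/17 5; 0 4/5 -3/5 4; -15/17 -24/85 -32/85 -2; 0 0 0 1]

T1 = [1 0 0 0; 0 4/5 -3/5 0; 0 3/5 4/5 0; 0 0 0 1]
T2·T1 = [-8/17 9/17 12/17 0; 0 4/5 -3/5 0; -15/17 -24/85 -32/85 0; 0 0 0 1]
T3·…·T1 = [-8/17 9/17 12/17 5; 0 4/5 -3/5 4; -15/17 -24/85 -32/85 -2; 0 0 0 1]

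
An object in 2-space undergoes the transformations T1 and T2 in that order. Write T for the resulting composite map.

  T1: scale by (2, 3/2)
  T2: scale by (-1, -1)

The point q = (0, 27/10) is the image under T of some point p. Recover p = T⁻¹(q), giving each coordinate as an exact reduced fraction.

T1 = [2 0 0; 0 3/2 0; 0 0 1]
T2·T1 = [-2 0 0; 0 -3/2 0; 0 0 1]
det M = 3; M⁻¹ = [-1/2 0 0; 0 -2/3 0; 0 0 1]
M⁻¹ · (0, 27/10)ᵀ = (0, -9/5)ᵀ

p = (0, -9/5)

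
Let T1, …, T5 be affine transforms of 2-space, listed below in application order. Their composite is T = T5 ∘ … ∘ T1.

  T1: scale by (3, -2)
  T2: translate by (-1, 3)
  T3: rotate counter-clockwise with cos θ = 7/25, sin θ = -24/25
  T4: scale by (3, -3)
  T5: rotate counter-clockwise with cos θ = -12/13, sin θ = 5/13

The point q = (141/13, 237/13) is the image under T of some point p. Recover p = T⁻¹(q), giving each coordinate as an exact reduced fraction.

p = (-2, 1)

T1 = [3 0 0; 0 -2 0; 0 0 1]
T2·T1 = [3 0 -1; 0 -2 3; 0 0 1]
T3·…·T1 = [21/25 -48/25 13/5; -72/25 -14/25 9/5; 0 0 1]
T4·…·T1 = [63/25 -144/25 39/5; 216/25 42/25 -27/5; 0 0 1]
T5·…·T1 = [-1836/325 1518/325 -333/65; -2277/325 -1224/325 519/65; 0 0 1]
det M = 54; M⁻¹ = [-68/975 -253/2925 1/3; 253/1950 -34/325 3/2; 0 0 1]
M⁻¹ · (141/13, 237/13)ᵀ = (-2, 1)ᵀ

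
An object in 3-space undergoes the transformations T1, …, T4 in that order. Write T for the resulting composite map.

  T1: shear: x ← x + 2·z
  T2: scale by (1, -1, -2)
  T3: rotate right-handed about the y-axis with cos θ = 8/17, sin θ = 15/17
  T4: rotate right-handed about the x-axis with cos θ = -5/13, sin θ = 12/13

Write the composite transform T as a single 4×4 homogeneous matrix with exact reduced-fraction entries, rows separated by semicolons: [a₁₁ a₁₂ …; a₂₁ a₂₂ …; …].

T1 = [1 0 2 0; 0 1 0 0; 0 0 1 0; 0 0 0 1]
T2·T1 = [1 0 2 0; 0 -1 0 0; 0 0 -2 0; 0 0 0 1]
T3·…·T1 = [8/17 0 -14/17 0; 0 -1 0 0; -15/17 0 -46/17 0; 0 0 0 1]
T4·…·T1 = [8/17 0 -14/17 0; 180/221 5/13 552/221 0; 75/221 -12/13 230/221 0; 0 0 0 1]

T = [8/17 0 -14/17 0; 180/221 5/13 552/221 0; 75/221 -12/13 230/221 0; 0 0 0 1]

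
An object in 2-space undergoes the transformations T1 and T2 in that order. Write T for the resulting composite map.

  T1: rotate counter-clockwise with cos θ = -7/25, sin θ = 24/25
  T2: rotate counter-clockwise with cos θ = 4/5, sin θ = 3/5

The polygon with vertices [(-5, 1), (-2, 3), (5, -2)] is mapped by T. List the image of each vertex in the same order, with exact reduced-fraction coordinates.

T1 rotate counter-clockwise with cos θ = -7/25, sin θ = 24/25: (-5, 1) → (11/25, -127/25); (-2, 3) → (-58/25, -69/25); (5, -2) → (13/25, 134/25)
T2 rotate counter-clockwise with cos θ = 4/5, sin θ = 3/5: (11/25, -127/25) → (17/5, -19/5); (-58/25, -69/25) → (-1/5, -18/5); (13/25, 134/25) → (-14/5, 23/5)

image vertices: (17/5, -19/5), (-1/5, -18/5), (-14/5, 23/5)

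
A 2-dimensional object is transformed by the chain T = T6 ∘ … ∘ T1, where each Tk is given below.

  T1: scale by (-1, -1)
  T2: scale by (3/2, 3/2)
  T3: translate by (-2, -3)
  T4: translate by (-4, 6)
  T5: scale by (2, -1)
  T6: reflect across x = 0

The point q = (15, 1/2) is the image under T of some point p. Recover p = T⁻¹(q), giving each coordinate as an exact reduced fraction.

p = (1, 7/3)

T1 = [-1 0 0; 0 -1 0; 0 0 1]
T2·T1 = [-3/2 0 0; 0 -3/2 0; 0 0 1]
T3·…·T1 = [-3/2 0 -2; 0 -3/2 -3; 0 0 1]
T4·…·T1 = [-3/2 0 -6; 0 -3/2 3; 0 0 1]
T5·…·T1 = [-3 0 -12; 0 3/2 -3; 0 0 1]
T6·…·T1 = [3 0 12; 0 3/2 -3; 0 0 1]
det M = 9/2; M⁻¹ = [1/3 0 -4; 0 2/3 2; 0 0 1]
M⁻¹ · (15, 1/2)ᵀ = (1, 7/3)ᵀ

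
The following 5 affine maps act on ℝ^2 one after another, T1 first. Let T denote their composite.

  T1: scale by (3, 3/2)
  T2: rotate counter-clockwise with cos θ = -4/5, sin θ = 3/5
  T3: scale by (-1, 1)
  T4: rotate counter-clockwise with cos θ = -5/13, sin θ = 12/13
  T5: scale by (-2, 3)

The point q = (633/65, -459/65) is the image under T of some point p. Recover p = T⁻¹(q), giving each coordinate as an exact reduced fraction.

p = (1, -3)

T1 = [3 0 0; 0 3/2 0; 0 0 1]
T2·T1 = [-12/5 -9/10 0; 9/5 -6/5 0; 0 0 1]
T3·…·T1 = [12/5 9/10 0; 9/5 -6/5 0; 0 0 1]
T4·…·T1 = [-168/65 99/130 0; 99/65 84/65 0; 0 0 1]
T5·…·T1 = [336/65 -99/65 0; 297/65 252/65 0; 0 0 1]
det M = 27; M⁻¹ = [28/195 11/195 0; -11/65 112/585 0; 0 0 1]
M⁻¹ · (633/65, -459/65)ᵀ = (1, -3)ᵀ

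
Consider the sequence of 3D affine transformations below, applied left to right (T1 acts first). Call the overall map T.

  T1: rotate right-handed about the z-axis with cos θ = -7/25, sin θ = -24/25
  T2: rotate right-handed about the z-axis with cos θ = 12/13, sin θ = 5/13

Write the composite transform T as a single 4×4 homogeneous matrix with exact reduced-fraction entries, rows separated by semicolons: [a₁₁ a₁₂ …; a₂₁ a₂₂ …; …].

T = [36/325 323/325 0 0; -323/325 36/325 0 0; 0 0 1 0; 0 0 0 1]

T1 = [-7/25 24/25 0 0; -24/25 -7/25 0 0; 0 0 1 0; 0 0 0 1]
T2·T1 = [36/325 323/325 0 0; -323/325 36/325 0 0; 0 0 1 0; 0 0 0 1]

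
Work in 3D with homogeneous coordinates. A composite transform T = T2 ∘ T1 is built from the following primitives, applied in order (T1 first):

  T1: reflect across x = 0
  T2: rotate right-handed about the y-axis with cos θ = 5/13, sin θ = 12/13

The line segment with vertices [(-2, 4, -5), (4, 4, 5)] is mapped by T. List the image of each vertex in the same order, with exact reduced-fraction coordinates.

T1 reflect across x = 0: (-2, 4, -5) → (2, 4, -5); (4, 4, 5) → (-4, 4, 5)
T2 rotate right-handed about the y-axis with cos θ = 5/13, sin θ = 12/13: (2, 4, -5) → (-50/13, 4, -49/13); (-4, 4, 5) → (40/13, 4, 73/13)

image vertices: (-50/13, 4, -49/13), (40/13, 4, 73/13)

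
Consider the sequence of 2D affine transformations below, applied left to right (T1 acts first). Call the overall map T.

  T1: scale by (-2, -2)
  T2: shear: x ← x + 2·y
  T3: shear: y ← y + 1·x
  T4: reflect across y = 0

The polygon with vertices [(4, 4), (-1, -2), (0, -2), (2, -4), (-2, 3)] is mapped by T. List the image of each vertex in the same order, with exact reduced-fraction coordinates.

image vertices: (-24, 32), (10, -14), (8, -12), (12, -20), (-8, 14)

T1 scale by (-2, -2): (4, 4) → (-8, -8); (-1, -2) → (2, 4); (0, -2) → (0, 4); (2, -4) → (-4, 8); (-2, 3) → (4, -6)
T2 shear: x ← x + 2·y: (-8, -8) → (-24, -8); (2, 4) → (10, 4); (0, 4) → (8, 4); (-4, 8) → (12, 8); (4, -6) → (-8, -6)
T3 shear: y ← y + 1·x: (-24, -8) → (-24, -32); (10, 4) → (10, 14); (8, 4) → (8, 12); (12, 8) → (12, 20); (-8, -6) → (-8, -14)
T4 reflect across y = 0: (-24, -32) → (-24, 32); (10, 14) → (10, -14); (8, 12) → (8, -12); (12, 20) → (12, -20); (-8, -14) → (-8, 14)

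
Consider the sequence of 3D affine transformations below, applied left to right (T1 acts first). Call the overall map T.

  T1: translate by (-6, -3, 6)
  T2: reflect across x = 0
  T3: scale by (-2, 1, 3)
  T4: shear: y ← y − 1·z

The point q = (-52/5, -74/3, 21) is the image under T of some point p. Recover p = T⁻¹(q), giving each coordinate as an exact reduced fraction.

p = (4/5, -2/3, 1)

T1 = [1 0 0 -6; 0 1 0 -3; 0 0 1 6; 0 0 0 1]
T2·T1 = [-1 0 0 6; 0 1 0 -3; 0 0 1 6; 0 0 0 1]
T3·…·T1 = [2 0 0 -12; 0 1 0 -3; 0 0 3 18; 0 0 0 1]
T4·…·T1 = [2 0 0 -12; 0 1 -3 -21; 0 0 3 18; 0 0 0 1]
det M = 6; M⁻¹ = [1/2 0 0 6; 0 1 1 3; 0 0 1/3 -6; 0 0 0 1]
M⁻¹ · (-52/5, -74/3, 21)ᵀ = (4/5, -2/3, 1)ᵀ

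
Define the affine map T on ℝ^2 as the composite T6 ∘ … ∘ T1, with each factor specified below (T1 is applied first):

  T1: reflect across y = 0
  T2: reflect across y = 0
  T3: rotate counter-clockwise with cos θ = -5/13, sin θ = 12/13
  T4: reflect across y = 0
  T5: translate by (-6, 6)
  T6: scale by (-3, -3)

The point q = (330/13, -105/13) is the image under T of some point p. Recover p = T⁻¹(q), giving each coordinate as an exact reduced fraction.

p = (4, 1)

T1 = [1 0 0; 0 -1 0; 0 0 1]
T2·T1 = [1 0 0; 0 1 0; 0 0 1]
T3·…·T1 = [-5/13 -12/13 0; 12/13 -5/13 0; 0 0 1]
T4·…·T1 = [-5/13 -12/13 0; -12/13 5/13 0; 0 0 1]
T5·…·T1 = [-5/13 -12/13 -6; -12/13 5/13 6; 0 0 1]
T6·…·T1 = [15/13 36/13 18; 36/13 -15/13 -18; 0 0 1]
det M = -9; M⁻¹ = [5/39 4/13 42/13; 4/13 -5/39 -102/13; 0 0 1]
M⁻¹ · (330/13, -105/13)ᵀ = (4, 1)ᵀ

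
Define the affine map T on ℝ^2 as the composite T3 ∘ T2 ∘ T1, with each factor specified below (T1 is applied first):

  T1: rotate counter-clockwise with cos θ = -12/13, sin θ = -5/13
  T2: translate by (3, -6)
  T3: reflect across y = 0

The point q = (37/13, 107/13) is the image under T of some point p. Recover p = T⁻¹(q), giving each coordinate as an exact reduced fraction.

p = (1, 2)

T1 = [-12/13 5/13 0; -5/13 -12/13 0; 0 0 1]
T2·T1 = [-12/13 5/13 3; -5/13 -12/13 -6; 0 0 1]
T3·…·T1 = [-12/13 5/13 3; 5/13 12/13 6; 0 0 1]
det M = -1; M⁻¹ = [-12/13 5/13 6/13; 5/13 12/13 -87/13; 0 0 1]
M⁻¹ · (37/13, 107/13)ᵀ = (1, 2)ᵀ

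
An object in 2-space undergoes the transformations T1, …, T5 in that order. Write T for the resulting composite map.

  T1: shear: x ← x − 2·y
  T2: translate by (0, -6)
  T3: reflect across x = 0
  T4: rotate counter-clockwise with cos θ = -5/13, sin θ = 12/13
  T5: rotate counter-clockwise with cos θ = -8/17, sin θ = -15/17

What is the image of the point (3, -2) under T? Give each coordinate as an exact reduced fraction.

T(p) = (-1708/221, -1613/221)

T1 shear: x ← x − 2·y: (3, -2) → (7, -2)
T2 translate by (0, -6): (7, -2) → (7, -8)
T3 reflect across x = 0: (7, -8) → (-7, -8)
T4 rotate counter-clockwise with cos θ = -5/13, sin θ = 12/13: (-7, -8) → (131/13, -44/13)
T5 rotate counter-clockwise with cos θ = -8/17, sin θ = -15/17: (131/13, -44/13) → (-1708/221, -1613/221)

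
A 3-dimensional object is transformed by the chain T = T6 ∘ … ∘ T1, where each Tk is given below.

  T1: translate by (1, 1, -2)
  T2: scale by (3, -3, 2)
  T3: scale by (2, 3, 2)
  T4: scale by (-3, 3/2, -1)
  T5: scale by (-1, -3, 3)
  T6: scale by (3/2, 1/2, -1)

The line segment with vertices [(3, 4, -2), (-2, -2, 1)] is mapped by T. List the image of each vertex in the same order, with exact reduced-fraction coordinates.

image vertices: (108, 405/4, -48), (-27, -81/4, -12)

T1 translate by (1, 1, -2): (3, 4, -2) → (4, 5, -4); (-2, -2, 1) → (-1, -1, -1)
T2 scale by (3, -3, 2): (4, 5, -4) → (12, -15, -8); (-1, -1, -1) → (-3, 3, -2)
T3 scale by (2, 3, 2): (12, -15, -8) → (24, -45, -16); (-3, 3, -2) → (-6, 9, -4)
T4 scale by (-3, 3/2, -1): (24, -45, -16) → (-72, -135/2, 16); (-6, 9, -4) → (18, 27/2, 4)
T5 scale by (-1, -3, 3): (-72, -135/2, 16) → (72, 405/2, 48); (18, 27/2, 4) → (-18, -81/2, 12)
T6 scale by (3/2, 1/2, -1): (72, 405/2, 48) → (108, 405/4, -48); (-18, -81/2, 12) → (-27, -81/4, -12)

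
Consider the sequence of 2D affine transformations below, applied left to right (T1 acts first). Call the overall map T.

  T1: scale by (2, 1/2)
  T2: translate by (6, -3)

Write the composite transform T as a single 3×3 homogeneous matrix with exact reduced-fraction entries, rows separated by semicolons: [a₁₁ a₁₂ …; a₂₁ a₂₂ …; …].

T = [2 0 6; 0 1/2 -3; 0 0 1]

T1 = [2 0 0; 0 1/2 0; 0 0 1]
T2·T1 = [2 0 6; 0 1/2 -3; 0 0 1]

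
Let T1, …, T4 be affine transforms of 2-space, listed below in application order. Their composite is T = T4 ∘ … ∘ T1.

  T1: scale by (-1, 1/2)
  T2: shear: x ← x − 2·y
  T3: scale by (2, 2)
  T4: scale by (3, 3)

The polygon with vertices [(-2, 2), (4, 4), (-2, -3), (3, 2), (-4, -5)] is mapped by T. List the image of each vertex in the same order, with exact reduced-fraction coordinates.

T1 scale by (-1, 1/2): (-2, 2) → (2, 1); (4, 4) → (-4, 2); (-2, -3) → (2, -3/2); (3, 2) → (-3, 1); (-4, -5) → (4, -5/2)
T2 shear: x ← x − 2·y: (2, 1) → (0, 1); (-4, 2) → (-8, 2); (2, -3/2) → (5, -3/2); (-3, 1) → (-5, 1); (4, -5/2) → (9, -5/2)
T3 scale by (2, 2): (0, 1) → (0, 2); (-8, 2) → (-16, 4); (5, -3/2) → (10, -3); (-5, 1) → (-10, 2); (9, -5/2) → (18, -5)
T4 scale by (3, 3): (0, 2) → (0, 6); (-16, 4) → (-48, 12); (10, -3) → (30, -9); (-10, 2) → (-30, 6); (18, -5) → (54, -15)

image vertices: (0, 6), (-48, 12), (30, -9), (-30, 6), (54, -15)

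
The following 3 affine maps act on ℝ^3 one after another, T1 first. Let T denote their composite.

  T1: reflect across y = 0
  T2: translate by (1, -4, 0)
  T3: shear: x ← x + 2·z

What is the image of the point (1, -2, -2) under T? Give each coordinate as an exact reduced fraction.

T(p) = (-2, -2, -2)

T1 reflect across y = 0: (1, -2, -2) → (1, 2, -2)
T2 translate by (1, -4, 0): (1, 2, -2) → (2, -2, -2)
T3 shear: x ← x + 2·z: (2, -2, -2) → (-2, -2, -2)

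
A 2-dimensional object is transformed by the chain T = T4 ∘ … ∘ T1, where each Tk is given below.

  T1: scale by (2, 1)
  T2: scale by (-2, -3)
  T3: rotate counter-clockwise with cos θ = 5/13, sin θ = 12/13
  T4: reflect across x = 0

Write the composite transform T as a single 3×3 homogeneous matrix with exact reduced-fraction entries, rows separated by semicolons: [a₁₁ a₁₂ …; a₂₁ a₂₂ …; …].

T1 = [2 0 0; 0 1 0; 0 0 1]
T2·T1 = [-4 0 0; 0 -3 0; 0 0 1]
T3·…·T1 = [-20/13 36/13 0; -48/13 -15/13 0; 0 0 1]
T4·…·T1 = [20/13 -36/13 0; -48/13 -15/13 0; 0 0 1]

T = [20/13 -36/13 0; -48/13 -15/13 0; 0 0 1]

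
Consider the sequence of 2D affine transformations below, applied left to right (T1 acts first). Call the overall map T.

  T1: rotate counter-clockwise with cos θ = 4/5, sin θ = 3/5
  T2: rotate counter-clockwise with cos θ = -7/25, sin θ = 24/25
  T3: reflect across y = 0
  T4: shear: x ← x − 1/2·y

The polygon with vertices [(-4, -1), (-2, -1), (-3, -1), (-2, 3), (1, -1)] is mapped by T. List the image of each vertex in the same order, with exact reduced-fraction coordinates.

image vertices: (3, 8/5), (2, 2/5), (5/2, 1), (-2, 18/5), (1/2, -7/5)

T1 rotate counter-clockwise with cos θ = 4/5, sin θ = 3/5: (-4, -1) → (-13/5, -16/5); (-2, -1) → (-1, -2); (-3, -1) → (-9/5, -13/5); (-2, 3) → (-17/5, 6/5); (1, -1) → (7/5, -1/5)
T2 rotate counter-clockwise with cos θ = -7/25, sin θ = 24/25: (-13/5, -16/5) → (19/5, -8/5); (-1, -2) → (11/5, -2/5); (-9/5, -13/5) → (3, -1); (-17/5, 6/5) → (-1/5, -18/5); (7/5, -1/5) → (-1/5, 7/5)
T3 reflect across y = 0: (19/5, -8/5) → (19/5, 8/5); (11/5, -2/5) → (11/5, 2/5); (3, -1) → (3, 1); (-1/5, -18/5) → (-1/5, 18/5); (-1/5, 7/5) → (-1/5, -7/5)
T4 shear: x ← x − 1/2·y: (19/5, 8/5) → (3, 8/5); (11/5, 2/5) → (2, 2/5); (3, 1) → (5/2, 1); (-1/5, 18/5) → (-2, 18/5); (-1/5, -7/5) → (1/2, -7/5)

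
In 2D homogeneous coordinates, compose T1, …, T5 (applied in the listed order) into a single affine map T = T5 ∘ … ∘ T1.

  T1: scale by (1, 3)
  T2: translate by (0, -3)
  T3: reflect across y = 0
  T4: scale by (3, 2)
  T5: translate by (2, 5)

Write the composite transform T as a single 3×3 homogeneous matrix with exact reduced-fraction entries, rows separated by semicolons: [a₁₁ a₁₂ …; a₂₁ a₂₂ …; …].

T1 = [1 0 0; 0 3 0; 0 0 1]
T2·T1 = [1 0 0; 0 3 -3; 0 0 1]
T3·…·T1 = [1 0 0; 0 -3 3; 0 0 1]
T4·…·T1 = [3 0 0; 0 -6 6; 0 0 1]
T5·…·T1 = [3 0 2; 0 -6 11; 0 0 1]

T = [3 0 2; 0 -6 11; 0 0 1]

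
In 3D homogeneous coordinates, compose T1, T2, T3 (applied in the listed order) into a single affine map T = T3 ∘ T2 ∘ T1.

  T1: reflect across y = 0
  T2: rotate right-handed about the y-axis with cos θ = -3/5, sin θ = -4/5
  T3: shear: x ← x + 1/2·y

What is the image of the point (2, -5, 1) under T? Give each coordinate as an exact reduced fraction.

T(p) = (1/2, 5, 1)

T1 reflect across y = 0: (2, -5, 1) → (2, 5, 1)
T2 rotate right-handed about the y-axis with cos θ = -3/5, sin θ = -4/5: (2, 5, 1) → (-2, 5, 1)
T3 shear: x ← x + 1/2·y: (-2, 5, 1) → (1/2, 5, 1)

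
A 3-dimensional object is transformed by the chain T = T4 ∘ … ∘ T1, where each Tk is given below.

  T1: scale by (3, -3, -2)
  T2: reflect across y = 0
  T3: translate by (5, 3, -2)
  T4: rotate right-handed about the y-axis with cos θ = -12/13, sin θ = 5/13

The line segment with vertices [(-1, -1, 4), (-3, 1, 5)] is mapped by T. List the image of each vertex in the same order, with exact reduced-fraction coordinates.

image vertices: (-74/13, 0, 110/13), (-12/13, 6, 164/13)

T1 scale by (3, -3, -2): (-1, -1, 4) → (-3, 3, -8); (-3, 1, 5) → (-9, -3, -10)
T2 reflect across y = 0: (-3, 3, -8) → (-3, -3, -8); (-9, -3, -10) → (-9, 3, -10)
T3 translate by (5, 3, -2): (-3, -3, -8) → (2, 0, -10); (-9, 3, -10) → (-4, 6, -12)
T4 rotate right-handed about the y-axis with cos θ = -12/13, sin θ = 5/13: (2, 0, -10) → (-74/13, 0, 110/13); (-4, 6, -12) → (-12/13, 6, 164/13)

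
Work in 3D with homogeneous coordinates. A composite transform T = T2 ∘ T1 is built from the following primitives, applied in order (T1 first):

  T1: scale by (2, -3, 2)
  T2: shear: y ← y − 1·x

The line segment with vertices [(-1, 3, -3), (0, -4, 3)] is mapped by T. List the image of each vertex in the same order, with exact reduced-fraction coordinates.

T1 scale by (2, -3, 2): (-1, 3, -3) → (-2, -9, -6); (0, -4, 3) → (0, 12, 6)
T2 shear: y ← y − 1·x: (-2, -9, -6) → (-2, -7, -6); (0, 12, 6) → (0, 12, 6)

image vertices: (-2, -7, -6), (0, 12, 6)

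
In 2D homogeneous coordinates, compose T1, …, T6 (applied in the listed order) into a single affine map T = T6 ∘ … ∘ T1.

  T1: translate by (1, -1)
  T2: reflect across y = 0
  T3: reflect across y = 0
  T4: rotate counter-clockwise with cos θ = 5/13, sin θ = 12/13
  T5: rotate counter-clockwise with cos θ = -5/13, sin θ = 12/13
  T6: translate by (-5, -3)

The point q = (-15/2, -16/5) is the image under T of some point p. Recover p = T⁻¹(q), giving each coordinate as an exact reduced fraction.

T1 = [1 0 1; 0 1 -1; 0 0 1]
T2·T1 = [1 0 1; 0 -1 1; 0 0 1]
T3·…·T1 = [1 0 1; 0 1 -1; 0 0 1]
T4·…·T1 = [5/13 -12/13 17/13; 12/13 5/13 7/13; 0 0 1]
T5·…·T1 = [-1 0 -1; 0 -1 1; 0 0 1]
T6·…·T1 = [-1 0 -6; 0 -1 -2; 0 0 1]
det M = 1; M⁻¹ = [-1 0 -6; 0 -1 -2; 0 0 1]
M⁻¹ · (-15/2, -16/5)ᵀ = (3/2, 6/5)ᵀ

p = (3/2, 6/5)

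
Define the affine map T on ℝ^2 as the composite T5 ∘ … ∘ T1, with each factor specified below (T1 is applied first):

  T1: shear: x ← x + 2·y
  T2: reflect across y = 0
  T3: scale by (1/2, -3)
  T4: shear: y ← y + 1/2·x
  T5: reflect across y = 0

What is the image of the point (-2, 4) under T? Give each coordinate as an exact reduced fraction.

T1 shear: x ← x + 2·y: (-2, 4) → (6, 4)
T2 reflect across y = 0: (6, 4) → (6, -4)
T3 scale by (1/2, -3): (6, -4) → (3, 12)
T4 shear: y ← y + 1/2·x: (3, 12) → (3, 27/2)
T5 reflect across y = 0: (3, 27/2) → (3, -27/2)

T(p) = (3, -27/2)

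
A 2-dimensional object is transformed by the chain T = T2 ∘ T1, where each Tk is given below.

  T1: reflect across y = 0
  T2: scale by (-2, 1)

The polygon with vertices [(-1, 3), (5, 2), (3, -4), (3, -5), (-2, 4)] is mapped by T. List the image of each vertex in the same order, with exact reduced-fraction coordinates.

T1 reflect across y = 0: (-1, 3) → (-1, -3); (5, 2) → (5, -2); (3, -4) → (3, 4); (3, -5) → (3, 5); (-2, 4) → (-2, -4)
T2 scale by (-2, 1): (-1, -3) → (2, -3); (5, -2) → (-10, -2); (3, 4) → (-6, 4); (3, 5) → (-6, 5); (-2, -4) → (4, -4)

image vertices: (2, -3), (-10, -2), (-6, 4), (-6, 5), (4, -4)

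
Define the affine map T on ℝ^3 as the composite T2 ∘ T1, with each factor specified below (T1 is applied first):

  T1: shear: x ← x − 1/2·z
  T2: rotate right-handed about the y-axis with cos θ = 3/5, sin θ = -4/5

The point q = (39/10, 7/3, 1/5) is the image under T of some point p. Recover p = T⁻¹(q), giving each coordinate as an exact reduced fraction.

T1 = [1 0 -1/2 0; 0 1 0 0; 0 0 1 0; 0 0 0 1]
T2·T1 = [3/5 0 -11/10 0; 0 1 0 0; 4/5 0 1/5 0; 0 0 0 1]
det M = 1; M⁻¹ = [1/5 0 11/10 0; 0 1 0 0; -4/5 0 3/5 0; 0 0 0 1]
M⁻¹ · (39/10, 7/3, 1/5)ᵀ = (1, 7/3, -3)ᵀ

p = (1, 7/3, -3)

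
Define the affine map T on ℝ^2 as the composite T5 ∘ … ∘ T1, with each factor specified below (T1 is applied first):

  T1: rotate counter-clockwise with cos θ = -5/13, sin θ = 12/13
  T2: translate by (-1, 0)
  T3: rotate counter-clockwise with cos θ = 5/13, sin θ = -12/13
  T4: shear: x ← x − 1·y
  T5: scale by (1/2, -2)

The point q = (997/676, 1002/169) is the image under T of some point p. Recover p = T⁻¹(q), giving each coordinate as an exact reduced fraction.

T1 = [-5/13 -12/13 0; 12/13 -5/13 0; 0 0 1]
T2·T1 = [-5/13 -12/13 -1; 12/13 -5/13 0; 0 0 1]
T3·…·T1 = [119/169 -120/169 -5/13; 120/169 119/169 12/13; 0 0 1]
T4·…·T1 = [-1/169 -239/169 -17/13; 120/169 119/169 12/13; 0 0 1]
T5·…·T1 = [-1/338 -239/338 -17/26; -240/169 -238/169 -24/13; 0 0 1]
det M = -1; M⁻¹ = [238/169 -239/338 -5/13; -240/169 1/338 -12/13; 0 0 1]
M⁻¹ · (997/676, 1002/169)ᵀ = (-5/2, -3)ᵀ

p = (-5/2, -3)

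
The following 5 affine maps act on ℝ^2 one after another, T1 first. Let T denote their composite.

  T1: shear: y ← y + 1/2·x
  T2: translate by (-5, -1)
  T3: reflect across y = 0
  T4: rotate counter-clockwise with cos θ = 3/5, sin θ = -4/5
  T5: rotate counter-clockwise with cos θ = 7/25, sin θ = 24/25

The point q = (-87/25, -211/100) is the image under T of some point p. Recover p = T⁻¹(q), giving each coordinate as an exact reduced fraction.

p = (1, 5/4)

T1 = [1 0 0; 1/2 1 0; 0 0 1]
T2·T1 = [1 0 -5; 1/2 1 -1; 0 0 1]
T3·…·T1 = [1 0 -5; -1/2 -1 1; 0 0 1]
T4·…·T1 = [1/5 -4/5 -11/5; -11/10 -3/5 23/5; 0 0 1]
T5·…·T1 = [139/125 44/125 -629/125; -29/250 -117/125 -103/125; 0 0 1]
det M = -1; M⁻¹ = [117/125 44/125 5; -29/250 -139/125 -3/2; 0 0 1]
M⁻¹ · (-87/25, -211/100)ᵀ = (1, 5/4)ᵀ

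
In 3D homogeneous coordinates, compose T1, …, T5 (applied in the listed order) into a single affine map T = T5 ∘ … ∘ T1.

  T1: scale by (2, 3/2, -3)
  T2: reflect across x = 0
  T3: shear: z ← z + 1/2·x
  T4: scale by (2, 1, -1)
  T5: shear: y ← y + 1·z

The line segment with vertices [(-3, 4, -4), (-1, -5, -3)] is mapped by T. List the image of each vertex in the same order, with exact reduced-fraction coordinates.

T1 scale by (2, 3/2, -3): (-3, 4, -4) → (-6, 6, 12); (-1, -5, -3) → (-2, -15/2, 9)
T2 reflect across x = 0: (-6, 6, 12) → (6, 6, 12); (-2, -15/2, 9) → (2, -15/2, 9)
T3 shear: z ← z + 1/2·x: (6, 6, 12) → (6, 6, 15); (2, -15/2, 9) → (2, -15/2, 10)
T4 scale by (2, 1, -1): (6, 6, 15) → (12, 6, -15); (2, -15/2, 10) → (4, -15/2, -10)
T5 shear: y ← y + 1·z: (12, 6, -15) → (12, -9, -15); (4, -15/2, -10) → (4, -35/2, -10)

image vertices: (12, -9, -15), (4, -35/2, -10)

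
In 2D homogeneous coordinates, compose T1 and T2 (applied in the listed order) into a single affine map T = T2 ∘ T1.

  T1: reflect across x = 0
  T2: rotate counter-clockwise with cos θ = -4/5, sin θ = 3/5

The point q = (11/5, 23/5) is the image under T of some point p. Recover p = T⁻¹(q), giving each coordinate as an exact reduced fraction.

T1 = [-1 0 0; 0 1 0; 0 0 1]
T2·T1 = [4/5 -3/5 0; -3/5 -4/5 0; 0 0 1]
det M = -1; M⁻¹ = [4/5 -3/5 0; -3/5 -4/5 0; 0 0 1]
M⁻¹ · (11/5, 23/5)ᵀ = (-1, -5)ᵀ

p = (-1, -5)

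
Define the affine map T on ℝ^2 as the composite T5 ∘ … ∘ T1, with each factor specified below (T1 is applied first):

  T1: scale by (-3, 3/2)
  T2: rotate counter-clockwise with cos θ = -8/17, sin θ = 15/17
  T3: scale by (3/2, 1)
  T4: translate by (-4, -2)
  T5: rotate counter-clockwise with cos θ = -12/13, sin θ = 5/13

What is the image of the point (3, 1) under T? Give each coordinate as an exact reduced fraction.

T1 scale by (-3, 3/2): (3, 1) → (-9, 3/2)
T2 rotate counter-clockwise with cos θ = -8/17, sin θ = 15/17: (-9, 3/2) → (99/34, -147/17)
T3 scale by (3/2, 1): (99/34, -147/17) → (297/68, -147/17)
T4 translate by (-4, -2): (297/68, -147/17) → (25/68, -181/17)
T5 rotate counter-clockwise with cos θ = -12/13, sin θ = 5/13: (25/68, -181/17) → (830/221, 8813/884)

T(p) = (830/221, 8813/884)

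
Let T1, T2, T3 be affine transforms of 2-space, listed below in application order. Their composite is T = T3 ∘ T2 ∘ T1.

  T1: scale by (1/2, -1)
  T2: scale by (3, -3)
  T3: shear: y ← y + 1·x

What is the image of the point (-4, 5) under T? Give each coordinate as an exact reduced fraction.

T(p) = (-6, 9)

T1 scale by (1/2, -1): (-4, 5) → (-2, -5)
T2 scale by (3, -3): (-2, -5) → (-6, 15)
T3 shear: y ← y + 1·x: (-6, 15) → (-6, 9)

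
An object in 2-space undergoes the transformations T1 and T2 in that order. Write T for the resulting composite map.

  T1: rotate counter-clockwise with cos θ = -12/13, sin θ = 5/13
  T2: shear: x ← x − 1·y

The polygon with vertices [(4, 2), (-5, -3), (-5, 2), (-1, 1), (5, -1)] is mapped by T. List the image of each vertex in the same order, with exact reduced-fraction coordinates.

T1 rotate counter-clockwise with cos θ = -12/13, sin θ = 5/13: (4, 2) → (-58/13, -4/13); (-5, -3) → (75/13, 11/13); (-5, 2) → (50/13, -49/13); (-1, 1) → (7/13, -17/13); (5, -1) → (-55/13, 37/13)
T2 shear: x ← x − 1·y: (-58/13, -4/13) → (-54/13, -4/13); (75/13, 11/13) → (64/13, 11/13); (50/13, -49/13) → (99/13, -49/13); (7/13, -17/13) → (24/13, -17/13); (-55/13, 37/13) → (-92/13, 37/13)

image vertices: (-54/13, -4/13), (64/13, 11/13), (99/13, -49/13), (24/13, -17/13), (-92/13, 37/13)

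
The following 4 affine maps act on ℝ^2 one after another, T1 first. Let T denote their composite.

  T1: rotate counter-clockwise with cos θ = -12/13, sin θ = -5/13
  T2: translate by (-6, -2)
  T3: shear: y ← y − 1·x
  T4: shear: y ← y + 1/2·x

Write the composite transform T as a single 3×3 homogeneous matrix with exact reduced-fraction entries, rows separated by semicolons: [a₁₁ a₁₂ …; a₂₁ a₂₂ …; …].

T1 = [-12/13 5/13 0; -5/13 -12/13 0; 0 0 1]
T2·T1 = [-12/13 5/13 -6; -5/13 -12/13 -2; 0 0 1]
T3·…·T1 = [-12/13 5/13 -6; 7/13 -17/13 4; 0 0 1]
T4·…·T1 = [-12/13 5/13 -6; 1/13 -29/26 1; 0 0 1]

T = [-12/13 5/13 -6; 1/13 -29/26 1; 0 0 1]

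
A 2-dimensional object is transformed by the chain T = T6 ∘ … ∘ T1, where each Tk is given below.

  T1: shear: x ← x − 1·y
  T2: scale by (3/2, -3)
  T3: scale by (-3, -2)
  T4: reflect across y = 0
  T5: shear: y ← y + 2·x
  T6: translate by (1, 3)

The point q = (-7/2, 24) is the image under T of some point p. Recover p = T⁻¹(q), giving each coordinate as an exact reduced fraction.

p = (-4, -5)

T1 = [1 -1 0; 0 1 0; 0 0 1]
T2·T1 = [3/2 -3/2 0; 0 -3 0; 0 0 1]
T3·…·T1 = [-9/2 9/2 0; 0 6 0; 0 0 1]
T4·…·T1 = [-9/2 9/2 0; 0 -6 0; 0 0 1]
T5·…·T1 = [-9/2 9/2 0; -9 3 0; 0 0 1]
T6·…·T1 = [-9/2 9/2 1; -9 3 3; 0 0 1]
det M = 27; M⁻¹ = [1/9 -1/6 7/18; 1/3 -1/6 1/6; 0 0 1]
M⁻¹ · (-7/2, 24)ᵀ = (-4, -5)ᵀ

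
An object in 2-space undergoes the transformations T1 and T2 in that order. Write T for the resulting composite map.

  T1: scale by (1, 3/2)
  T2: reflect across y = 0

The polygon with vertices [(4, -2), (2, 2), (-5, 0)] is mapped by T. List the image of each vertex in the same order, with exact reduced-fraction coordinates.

image vertices: (4, 3), (2, -3), (-5, 0)

T1 scale by (1, 3/2): (4, -2) → (4, -3); (2, 2) → (2, 3); (-5, 0) → (-5, 0)
T2 reflect across y = 0: (4, -3) → (4, 3); (2, 3) → (2, -3); (-5, 0) → (-5, 0)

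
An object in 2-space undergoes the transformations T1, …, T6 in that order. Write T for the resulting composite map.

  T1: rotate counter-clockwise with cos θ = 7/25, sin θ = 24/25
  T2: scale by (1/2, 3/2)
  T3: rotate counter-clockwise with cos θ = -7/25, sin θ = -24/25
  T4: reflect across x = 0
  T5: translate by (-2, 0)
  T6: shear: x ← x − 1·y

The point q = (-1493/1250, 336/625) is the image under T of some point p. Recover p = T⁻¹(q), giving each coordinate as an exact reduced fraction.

p = (-1, 0)

T1 = [7/25 -24/25 0; 24/25 7/25 0; 0 0 1]
T2·T1 = [7/50 -12/25 0; 36/25 21/50 0; 0 0 1]
T3·…·T1 = [1679/1250 336/625 0; -336/625 429/1250 0; 0 0 1]
T4·…·T1 = [-1679/1250 -336/625 0; -336/625 429/1250 0; 0 0 1]
T5·…·T1 = [-1679/1250 -336/625 -2; -336/625 429/1250 0; 0 0 1]
T6·…·T1 = [-1007/1250 -1101/1250 -2; -336/625 429/1250 0; 0 0 1]
det M = -3/4; M⁻¹ = [-286/625 -734/625 -572/625; -448/625 2014/1875 -896/625; 0 0 1]
M⁻¹ · (-1493/1250, 336/625)ᵀ = (-1, 0)ᵀ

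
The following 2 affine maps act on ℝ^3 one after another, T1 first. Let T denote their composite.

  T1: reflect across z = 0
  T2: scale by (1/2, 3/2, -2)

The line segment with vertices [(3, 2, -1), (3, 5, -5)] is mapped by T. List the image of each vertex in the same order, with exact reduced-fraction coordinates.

T1 reflect across z = 0: (3, 2, -1) → (3, 2, 1); (3, 5, -5) → (3, 5, 5)
T2 scale by (1/2, 3/2, -2): (3, 2, 1) → (3/2, 3, -2); (3, 5, 5) → (3/2, 15/2, -10)

image vertices: (3/2, 3, -2), (3/2, 15/2, -10)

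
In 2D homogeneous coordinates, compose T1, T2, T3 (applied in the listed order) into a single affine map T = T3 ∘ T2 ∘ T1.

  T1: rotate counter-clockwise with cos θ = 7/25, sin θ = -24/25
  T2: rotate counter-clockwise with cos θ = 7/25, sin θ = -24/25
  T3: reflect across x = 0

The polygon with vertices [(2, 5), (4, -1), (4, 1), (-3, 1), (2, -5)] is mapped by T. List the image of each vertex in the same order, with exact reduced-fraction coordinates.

image vertices: (-626/625, -3307/625), (2444/625, -817/625), (1772/625, -1871/625), (-1917/625, 481/625), (2734/625, 1963/625)

T1 rotate counter-clockwise with cos θ = 7/25, sin θ = -24/25: (2, 5) → (134/25, -13/25); (4, -1) → (4/25, -103/25); (4, 1) → (52/25, -89/25); (-3, 1) → (3/25, 79/25); (2, -5) → (-106/25, -83/25)
T2 rotate counter-clockwise with cos θ = 7/25, sin θ = -24/25: (134/25, -13/25) → (626/625, -3307/625); (4/25, -103/25) → (-2444/625, -817/625); (52/25, -89/25) → (-1772/625, -1871/625); (3/25, 79/25) → (1917/625, 481/625); (-106/25, -83/25) → (-2734/625, 1963/625)
T3 reflect across x = 0: (626/625, -3307/625) → (-626/625, -3307/625); (-2444/625, -817/625) → (2444/625, -817/625); (-1772/625, -1871/625) → (1772/625, -1871/625); (1917/625, 481/625) → (-1917/625, 481/625); (-2734/625, 1963/625) → (2734/625, 1963/625)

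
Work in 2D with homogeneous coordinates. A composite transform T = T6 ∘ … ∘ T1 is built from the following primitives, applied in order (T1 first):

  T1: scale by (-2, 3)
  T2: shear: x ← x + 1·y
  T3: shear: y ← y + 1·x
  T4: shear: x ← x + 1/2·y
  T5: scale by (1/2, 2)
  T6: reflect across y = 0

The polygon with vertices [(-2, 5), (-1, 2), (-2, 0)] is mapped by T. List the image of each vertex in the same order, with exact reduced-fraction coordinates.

image vertices: (18, -68), (15/2, -28), (3, -8)

T1 scale by (-2, 3): (-2, 5) → (4, 15); (-1, 2) → (2, 6); (-2, 0) → (4, 0)
T2 shear: x ← x + 1·y: (4, 15) → (19, 15); (2, 6) → (8, 6); (4, 0) → (4, 0)
T3 shear: y ← y + 1·x: (19, 15) → (19, 34); (8, 6) → (8, 14); (4, 0) → (4, 4)
T4 shear: x ← x + 1/2·y: (19, 34) → (36, 34); (8, 14) → (15, 14); (4, 4) → (6, 4)
T5 scale by (1/2, 2): (36, 34) → (18, 68); (15, 14) → (15/2, 28); (6, 4) → (3, 8)
T6 reflect across y = 0: (18, 68) → (18, -68); (15/2, 28) → (15/2, -28); (3, 8) → (3, -8)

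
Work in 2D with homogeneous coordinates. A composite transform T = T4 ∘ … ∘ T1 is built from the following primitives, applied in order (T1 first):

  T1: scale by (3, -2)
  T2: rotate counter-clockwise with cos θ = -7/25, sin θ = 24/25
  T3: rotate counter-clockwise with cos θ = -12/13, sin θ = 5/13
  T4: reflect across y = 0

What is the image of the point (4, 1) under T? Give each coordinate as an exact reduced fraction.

T1 scale by (3, -2): (4, 1) → (12, -2)
T2 rotate counter-clockwise with cos θ = -7/25, sin θ = 24/25: (12, -2) → (-36/25, 302/25)
T3 rotate counter-clockwise with cos θ = -12/13, sin θ = 5/13: (-36/25, 302/25) → (-1078/325, -3804/325)
T4 reflect across y = 0: (-1078/325, -3804/325) → (-1078/325, 3804/325)

T(p) = (-1078/325, 3804/325)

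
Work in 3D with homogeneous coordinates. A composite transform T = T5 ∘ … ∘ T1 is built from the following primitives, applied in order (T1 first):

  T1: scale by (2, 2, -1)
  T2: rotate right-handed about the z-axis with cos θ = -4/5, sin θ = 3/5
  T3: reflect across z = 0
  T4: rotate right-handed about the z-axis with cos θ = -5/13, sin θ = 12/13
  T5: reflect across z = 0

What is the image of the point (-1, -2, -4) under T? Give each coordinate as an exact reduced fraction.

T1 scale by (2, 2, -1): (-1, -2, -4) → (-2, -4, 4)
T2 rotate right-handed about the z-axis with cos θ = -4/5, sin θ = 3/5: (-2, -4, 4) → (4, 2, 4)
T3 reflect across z = 0: (4, 2, 4) → (4, 2, -4)
T4 rotate right-handed about the z-axis with cos θ = -5/13, sin θ = 12/13: (4, 2, -4) → (-44/13, 38/13, -4)
T5 reflect across z = 0: (-44/13, 38/13, -4) → (-44/13, 38/13, 4)

T(p) = (-44/13, 38/13, 4)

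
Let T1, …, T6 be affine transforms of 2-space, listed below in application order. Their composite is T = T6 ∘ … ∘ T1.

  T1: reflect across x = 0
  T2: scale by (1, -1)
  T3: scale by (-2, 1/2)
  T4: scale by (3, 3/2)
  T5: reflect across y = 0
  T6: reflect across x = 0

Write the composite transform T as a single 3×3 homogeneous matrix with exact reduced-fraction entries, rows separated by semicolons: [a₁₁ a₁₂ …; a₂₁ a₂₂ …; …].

T1 = [-1 0 0; 0 1 0; 0 0 1]
T2·T1 = [-1 0 0; 0 -1 0; 0 0 1]
T3·…·T1 = [2 0 0; 0 -1/2 0; 0 0 1]
T4·…·T1 = [6 0 0; 0 -3/4 0; 0 0 1]
T5·…·T1 = [6 0 0; 0 3/4 0; 0 0 1]
T6·…·T1 = [-6 0 0; 0 3/4 0; 0 0 1]

T = [-6 0 0; 0 3/4 0; 0 0 1]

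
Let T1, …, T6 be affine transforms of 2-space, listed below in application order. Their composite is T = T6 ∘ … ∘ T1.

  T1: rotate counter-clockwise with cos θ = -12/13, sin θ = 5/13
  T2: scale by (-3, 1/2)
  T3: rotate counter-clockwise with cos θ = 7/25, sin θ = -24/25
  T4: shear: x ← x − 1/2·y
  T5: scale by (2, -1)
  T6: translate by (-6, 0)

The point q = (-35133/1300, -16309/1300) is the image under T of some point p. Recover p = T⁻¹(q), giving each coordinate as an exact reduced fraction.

p = (-9/2, -2/3)

T1 = [-12/13 -5/13 0; 5/13 -12/13 0; 0 0 1]
T2·T1 = [36/13 15/13 0; 5/26 -6/13 0; 0 0 1]
T3·…·T1 = [24/25 -3/25 0; -1693/650 -402/325 0; 0 0 1]
T4·…·T1 = [2941/1300 162/325 0; -1693/650 -402/325 0; 0 0 1]
T5·…·T1 = [2941/650 324/325 0; 1693/650 402/325 0; 0 0 1]
T6·…·T1 = [2941/650 324/325 -6; 1693/650 402/325 0; 0 0 1]
det M = 3; M⁻¹ = [134/325 -108/325 804/325; -1693/1950 2941/1950 -1693/325; 0 0 1]
M⁻¹ · (-35133/1300, -16309/1300)ᵀ = (-9/2, -2/3)ᵀ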